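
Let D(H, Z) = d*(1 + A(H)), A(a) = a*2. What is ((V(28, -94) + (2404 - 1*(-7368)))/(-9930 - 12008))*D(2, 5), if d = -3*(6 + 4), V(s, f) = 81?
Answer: 738975/10969 ≈ 67.369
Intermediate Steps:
A(a) = 2*a
d = -30 (d = -3*10 = -30)
D(H, Z) = -30 - 60*H (D(H, Z) = -30*(1 + 2*H) = -30 - 60*H)
((V(28, -94) + (2404 - 1*(-7368)))/(-9930 - 12008))*D(2, 5) = ((81 + (2404 - 1*(-7368)))/(-9930 - 12008))*(-30 - 60*2) = ((81 + (2404 + 7368))/(-21938))*(-30 - 120) = ((81 + 9772)*(-1/21938))*(-150) = (9853*(-1/21938))*(-150) = -9853/21938*(-150) = 738975/10969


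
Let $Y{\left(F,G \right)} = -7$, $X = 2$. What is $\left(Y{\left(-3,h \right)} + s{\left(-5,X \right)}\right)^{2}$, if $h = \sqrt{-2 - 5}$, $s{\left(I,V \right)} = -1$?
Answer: $64$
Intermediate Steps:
$h = i \sqrt{7}$ ($h = \sqrt{-7} = i \sqrt{7} \approx 2.6458 i$)
$\left(Y{\left(-3,h \right)} + s{\left(-5,X \right)}\right)^{2} = \left(-7 - 1\right)^{2} = \left(-8\right)^{2} = 64$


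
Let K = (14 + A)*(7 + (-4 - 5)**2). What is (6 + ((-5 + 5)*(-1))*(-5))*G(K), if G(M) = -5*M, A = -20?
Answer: 15840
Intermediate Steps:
K = -528 (K = (14 - 20)*(7 + (-4 - 5)**2) = -6*(7 + (-9)**2) = -6*(7 + 81) = -6*88 = -528)
(6 + ((-5 + 5)*(-1))*(-5))*G(K) = (6 + ((-5 + 5)*(-1))*(-5))*(-5*(-528)) = (6 + (0*(-1))*(-5))*2640 = (6 + 0*(-5))*2640 = (6 + 0)*2640 = 6*2640 = 15840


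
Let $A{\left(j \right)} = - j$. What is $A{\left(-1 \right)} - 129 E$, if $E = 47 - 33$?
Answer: $-1805$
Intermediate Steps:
$E = 14$ ($E = 47 - 33 = 14$)
$A{\left(-1 \right)} - 129 E = \left(-1\right) \left(-1\right) - 1806 = 1 - 1806 = -1805$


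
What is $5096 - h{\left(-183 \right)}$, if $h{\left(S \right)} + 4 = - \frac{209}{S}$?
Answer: $\frac{933091}{183} \approx 5098.9$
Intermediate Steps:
$h{\left(S \right)} = -4 - \frac{209}{S}$
$5096 - h{\left(-183 \right)} = 5096 - \left(-4 - \frac{209}{-183}\right) = 5096 - \left(-4 - - \frac{209}{183}\right) = 5096 - \left(-4 + \frac{209}{183}\right) = 5096 - - \frac{523}{183} = 5096 + \frac{523}{183} = \frac{933091}{183}$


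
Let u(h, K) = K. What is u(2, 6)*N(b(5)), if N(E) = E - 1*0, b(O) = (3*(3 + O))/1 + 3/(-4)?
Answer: 279/2 ≈ 139.50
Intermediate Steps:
b(O) = 33/4 + 3*O (b(O) = (9 + 3*O)*1 + 3*(-¼) = (9 + 3*O) - ¾ = 33/4 + 3*O)
N(E) = E (N(E) = E + 0 = E)
u(2, 6)*N(b(5)) = 6*(33/4 + 3*5) = 6*(33/4 + 15) = 6*(93/4) = 279/2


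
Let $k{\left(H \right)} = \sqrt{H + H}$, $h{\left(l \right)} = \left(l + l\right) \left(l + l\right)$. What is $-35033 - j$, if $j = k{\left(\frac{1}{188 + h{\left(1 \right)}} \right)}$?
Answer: $-35033 - \frac{\sqrt{6}}{24} \approx -35033.0$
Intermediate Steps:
$h{\left(l \right)} = 4 l^{2}$ ($h{\left(l \right)} = 2 l 2 l = 4 l^{2}$)
$k{\left(H \right)} = \sqrt{2} \sqrt{H}$ ($k{\left(H \right)} = \sqrt{2 H} = \sqrt{2} \sqrt{H}$)
$j = \frac{\sqrt{6}}{24}$ ($j = \sqrt{2} \sqrt{\frac{1}{188 + 4 \cdot 1^{2}}} = \sqrt{2} \sqrt{\frac{1}{188 + 4 \cdot 1}} = \sqrt{2} \sqrt{\frac{1}{188 + 4}} = \sqrt{2} \sqrt{\frac{1}{192}} = \frac{\sqrt{2}}{8 \sqrt{3}} = \sqrt{2} \frac{\sqrt{3}}{24} = \frac{\sqrt{6}}{24} \approx 0.10206$)
$-35033 - j = -35033 - \frac{\sqrt{6}}{24}$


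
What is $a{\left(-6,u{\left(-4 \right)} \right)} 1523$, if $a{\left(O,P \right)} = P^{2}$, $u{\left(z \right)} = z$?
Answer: $24368$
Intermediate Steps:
$a{\left(-6,u{\left(-4 \right)} \right)} 1523 = \left(-4\right)^{2} \cdot 1523 = 16 \cdot 1523 = 24368$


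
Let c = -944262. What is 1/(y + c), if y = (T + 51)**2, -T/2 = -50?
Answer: -1/921461 ≈ -1.0852e-6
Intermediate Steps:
T = 100 (T = -2*(-50) = 100)
y = 22801 (y = (100 + 51)**2 = 151**2 = 22801)
1/(y + c) = 1/(22801 - 944262) = 1/(-921461) = -1/921461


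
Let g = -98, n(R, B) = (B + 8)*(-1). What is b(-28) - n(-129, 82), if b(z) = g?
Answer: -8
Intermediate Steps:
n(R, B) = -8 - B (n(R, B) = (8 + B)*(-1) = -8 - B)
b(z) = -98
b(-28) - n(-129, 82) = -98 - (-8 - 1*82) = -98 - (-8 - 82) = -98 - 1*(-90) = -98 + 90 = -8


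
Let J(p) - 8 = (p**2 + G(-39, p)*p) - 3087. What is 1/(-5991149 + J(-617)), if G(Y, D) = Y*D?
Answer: -1/20460410 ≈ -4.8875e-8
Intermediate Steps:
G(Y, D) = D*Y
J(p) = -3079 - 38*p**2 (J(p) = 8 + ((p**2 + (p*(-39))*p) - 3087) = 8 + ((p**2 + (-39*p)*p) - 3087) = 8 + ((p**2 - 39*p**2) - 3087) = 8 + (-38*p**2 - 3087) = 8 + (-3087 - 38*p**2) = -3079 - 38*p**2)
1/(-5991149 + J(-617)) = 1/(-5991149 + (-3079 - 38*(-617)**2)) = 1/(-5991149 + (-3079 - 38*380689)) = 1/(-5991149 + (-3079 - 14466182)) = 1/(-5991149 - 14469261) = 1/(-20460410) = -1/20460410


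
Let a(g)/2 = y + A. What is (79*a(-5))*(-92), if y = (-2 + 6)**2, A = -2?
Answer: -203504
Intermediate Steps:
y = 16 (y = 4**2 = 16)
a(g) = 28 (a(g) = 2*(16 - 2) = 2*14 = 28)
(79*a(-5))*(-92) = (79*28)*(-92) = 2212*(-92) = -203504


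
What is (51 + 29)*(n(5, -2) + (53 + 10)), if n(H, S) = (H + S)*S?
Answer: 4560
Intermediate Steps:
n(H, S) = S*(H + S)
(51 + 29)*(n(5, -2) + (53 + 10)) = (51 + 29)*(-2*(5 - 2) + (53 + 10)) = 80*(-2*3 + 63) = 80*(-6 + 63) = 80*57 = 4560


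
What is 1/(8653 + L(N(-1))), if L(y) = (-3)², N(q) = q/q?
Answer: 1/8662 ≈ 0.00011545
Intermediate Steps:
N(q) = 1
L(y) = 9
1/(8653 + L(N(-1))) = 1/(8653 + 9) = 1/8662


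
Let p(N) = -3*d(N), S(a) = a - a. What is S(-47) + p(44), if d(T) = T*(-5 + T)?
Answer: -5148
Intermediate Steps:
S(a) = 0
p(N) = -3*N*(-5 + N)
S(-47) + p(44) = 0 + 3*44*(5 - 1*44) = 0 + 3*44*(5 - 44) = 0 + 3*44*(-39) = 0 - 5148 = -5148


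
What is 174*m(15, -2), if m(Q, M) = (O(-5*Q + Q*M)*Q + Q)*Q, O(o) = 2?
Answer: 117450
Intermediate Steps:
m(Q, M) = 3*Q² (m(Q, M) = (2*Q + Q)*Q = (3*Q)*Q = 3*Q²)
174*m(15, -2) = 174*(3*15²) = 174*(3*225) = 174*675 = 117450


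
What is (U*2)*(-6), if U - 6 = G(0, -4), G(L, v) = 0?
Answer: -72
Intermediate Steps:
U = 6 (U = 6 + 0 = 6)
(U*2)*(-6) = (6*2)*(-6) = 12*(-6) = -72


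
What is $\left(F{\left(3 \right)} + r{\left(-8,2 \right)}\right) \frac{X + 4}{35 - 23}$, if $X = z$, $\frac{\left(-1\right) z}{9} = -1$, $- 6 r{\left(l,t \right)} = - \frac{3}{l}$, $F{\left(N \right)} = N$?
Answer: $\frac{611}{192} \approx 3.1823$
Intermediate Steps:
$r{\left(l,t \right)} = \frac{1}{2 l}$ ($r{\left(l,t \right)} = - \frac{\left(-3\right) \frac{1}{l}}{6} = \frac{1}{2 l}$)
$z = 9$ ($z = \left(-9\right) \left(-1\right) = 9$)
$X = 9$
$\left(F{\left(3 \right)} + r{\left(-8,2 \right)}\right) \frac{X + 4}{35 - 23} = \left(3 + \frac{1}{2 \left(-8\right)}\right) \frac{9 + 4}{35 - 23} = \left(3 + \frac{1}{2} \left(- \frac{1}{8}\right)\right) \frac{13}{12} = \left(3 - \frac{1}{16}\right) 13 \cdot \frac{1}{12} = \frac{47}{16} \cdot \frac{13}{12} = \frac{611}{192}$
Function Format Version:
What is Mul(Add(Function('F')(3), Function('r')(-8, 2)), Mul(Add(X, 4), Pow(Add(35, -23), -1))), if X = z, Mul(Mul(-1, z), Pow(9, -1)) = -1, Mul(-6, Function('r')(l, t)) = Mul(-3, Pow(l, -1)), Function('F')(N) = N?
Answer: Rational(611, 192) ≈ 3.1823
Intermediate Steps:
Function('r')(l, t) = Mul(Rational(1, 2), Pow(l, -1)) (Function('r')(l, t) = Mul(Rational(-1, 6), Mul(-3, Pow(l, -1))) = Mul(Rational(1, 2), Pow(l, -1)))
z = 9 (z = Mul(-9, -1) = 9)
X = 9
Mul(Add(Function('F')(3), Function('r')(-8, 2)), Mul(Add(X, 4), Pow(Add(35, -23), -1))) = Mul(Add(3, Mul(Rational(1, 2), Pow(-8, -1))), Mul(Add(9, 4), Pow(Add(35, -23), -1))) = Mul(Add(3, Mul(Rational(1, 2), Rational(-1, 8))), Mul(13, Pow(12, -1))) = Mul(Add(3, Rational(-1, 16)), Mul(13, Rational(1, 12))) = Mul(Rational(47, 16), Rational(13, 12)) = Rational(611, 192)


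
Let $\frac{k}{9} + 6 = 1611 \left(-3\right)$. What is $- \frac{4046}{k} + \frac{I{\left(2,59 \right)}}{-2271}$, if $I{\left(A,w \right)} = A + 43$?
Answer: $\frac{2409557}{32968107} \approx 0.073087$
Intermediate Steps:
$I{\left(A,w \right)} = 43 + A$
$k = -43551$ ($k = -54 + 9 \cdot 1611 \left(-3\right) = -54 + 9 \left(-4833\right) = -54 - 43497 = -43551$)
$- \frac{4046}{k} + \frac{I{\left(2,59 \right)}}{-2271} = - \frac{4046}{-43551} + \frac{43 + 2}{-2271} = \left(-4046\right) \left(- \frac{1}{43551}\right) + 45 \left(- \frac{1}{2271}\right) = \frac{4046}{43551} - \frac{15}{757} = \frac{2409557}{32968107}$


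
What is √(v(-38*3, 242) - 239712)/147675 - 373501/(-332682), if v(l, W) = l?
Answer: 373501/332682 + I*√239826/147675 ≈ 1.1227 + 0.0033162*I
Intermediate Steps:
√(v(-38*3, 242) - 239712)/147675 - 373501/(-332682) = √(-38*3 - 239712)/147675 - 373501/(-332682) = √(-114 - 239712)*(1/147675) - 373501*(-1/332682) = √(-239826)*(1/147675) + 373501/332682 = (I*√239826)*(1/147675) + 373501/332682 = I*√239826/147675 + 373501/332682 = 373501/332682 + I*√239826/147675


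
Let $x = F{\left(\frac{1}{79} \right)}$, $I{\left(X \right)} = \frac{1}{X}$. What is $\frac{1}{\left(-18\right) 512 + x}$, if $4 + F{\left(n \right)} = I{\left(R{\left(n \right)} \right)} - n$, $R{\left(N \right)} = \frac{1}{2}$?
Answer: $- \frac{79}{728223} \approx -0.00010848$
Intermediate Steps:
$R{\left(N \right)} = \frac{1}{2}$
$F{\left(n \right)} = -2 - n$ ($F{\left(n \right)} = -4 - \left(-2 + n\right) = -2 - n$)
$x = - \frac{159}{79}$ ($x = -2 - \frac{1}{79} = - \frac{159}{79} \approx -2.0127$)
$\frac{1}{\left(-18\right) 512 + x} = \frac{1}{\left(-18\right) 512 - \frac{159}{79}} = \frac{1}{-9216 - \frac{159}{79}} = \frac{1}{- \frac{728223}{79}} = - \frac{79}{728223}$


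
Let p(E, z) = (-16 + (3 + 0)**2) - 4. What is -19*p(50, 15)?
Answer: 209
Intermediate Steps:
p(E, z) = -11 (p(E, z) = (-16 + 3**2) - 4 = (-16 + 9) - 4 = -7 - 4 = -11)
-19*p(50, 15) = -19*(-11) = 209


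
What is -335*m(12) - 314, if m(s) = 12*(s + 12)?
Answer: -96794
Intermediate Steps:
m(s) = 144 + 12*s (m(s) = 12*(12 + s) = 144 + 12*s)
-335*m(12) - 314 = -335*(144 + 12*12) - 314 = -335*(144 + 144) - 314 = -335*288 - 314 = -96480 - 314 = -96794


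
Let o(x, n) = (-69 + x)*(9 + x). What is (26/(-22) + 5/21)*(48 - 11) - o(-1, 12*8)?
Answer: 121294/231 ≈ 525.08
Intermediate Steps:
(26/(-22) + 5/21)*(48 - 11) - o(-1, 12*8) = (26/(-22) + 5/21)*(48 - 11) - (-621 + (-1)**2 - 60*(-1)) = (26*(-1/22) + 5*(1/21))*37 - (-621 + 1 + 60) = (-13/11 + 5/21)*37 - 1*(-560) = -218/231*37 + 560 = -8066/231 + 560 = 121294/231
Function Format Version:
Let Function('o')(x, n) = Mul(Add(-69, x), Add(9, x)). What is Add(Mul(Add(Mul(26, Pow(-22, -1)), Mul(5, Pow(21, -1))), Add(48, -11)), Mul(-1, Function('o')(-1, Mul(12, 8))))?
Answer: Rational(121294, 231) ≈ 525.08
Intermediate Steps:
Add(Mul(Add(Mul(26, Pow(-22, -1)), Mul(5, Pow(21, -1))), Add(48, -11)), Mul(-1, Function('o')(-1, Mul(12, 8)))) = Add(Mul(Add(Mul(26, Pow(-22, -1)), Mul(5, Pow(21, -1))), Add(48, -11)), Mul(-1, Add(-621, Pow(-1, 2), Mul(-60, -1)))) = Add(Mul(Add(Mul(26, Rational(-1, 22)), Mul(5, Rational(1, 21))), 37), Mul(-1, Add(-621, 1, 60))) = Add(Mul(Add(Rational(-13, 11), Rational(5, 21)), 37), Mul(-1, -560)) = Add(Mul(Rational(-218, 231), 37), 560) = Add(Rational(-8066, 231), 560) = Rational(121294, 231)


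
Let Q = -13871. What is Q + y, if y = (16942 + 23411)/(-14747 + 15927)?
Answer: -16327427/1180 ≈ -13837.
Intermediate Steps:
y = 40353/1180 ≈ 34.197
Q + y = -13871 + 40353/1180 = -16327427/1180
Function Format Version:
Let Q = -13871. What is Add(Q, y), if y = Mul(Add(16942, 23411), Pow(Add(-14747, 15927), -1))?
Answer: Rational(-16327427, 1180) ≈ -13837.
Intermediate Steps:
y = Rational(40353, 1180) (y = Mul(40353, Pow(1180, -1)) = Mul(40353, Rational(1, 1180)) = Rational(40353, 1180) ≈ 34.197)
Add(Q, y) = Add(-13871, Rational(40353, 1180)) = Rational(-16327427, 1180)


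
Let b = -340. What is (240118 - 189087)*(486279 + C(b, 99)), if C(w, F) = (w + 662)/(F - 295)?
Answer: 347413077373/14 ≈ 2.4815e+10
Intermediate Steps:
C(w, F) = (662 + w)/(-295 + F)
(240118 - 189087)*(486279 + C(b, 99)) = (240118 - 189087)*(486279 + (662 - 340)/(-295 + 99)) = 51031*(486279 + 322/(-196)) = 51031*(486279 - 1/196*322) = 51031*(486279 - 23/14) = 51031*(6807883/14) = 347413077373/14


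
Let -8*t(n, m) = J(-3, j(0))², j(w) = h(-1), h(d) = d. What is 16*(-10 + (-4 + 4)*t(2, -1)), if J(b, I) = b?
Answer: -160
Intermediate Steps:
j(w) = -1
t(n, m) = -9/8 (t(n, m) = -⅛*(-3)² = -⅛*9 = -9/8)
16*(-10 + (-4 + 4)*t(2, -1)) = 16*(-10 + (-4 + 4)*(-9/8)) = 16*(-10 + 0*(-9/8)) = 16*(-10 + 0) = 16*(-10) = -160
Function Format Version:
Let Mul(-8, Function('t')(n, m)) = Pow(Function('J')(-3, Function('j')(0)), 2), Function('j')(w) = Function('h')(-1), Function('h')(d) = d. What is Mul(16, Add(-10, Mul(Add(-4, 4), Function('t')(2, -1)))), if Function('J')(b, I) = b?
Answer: -160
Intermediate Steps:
Function('j')(w) = -1
Function('t')(n, m) = Rational(-9, 8) (Function('t')(n, m) = Mul(Rational(-1, 8), Pow(-3, 2)) = Mul(Rational(-1, 8), 9) = Rational(-9, 8))
Mul(16, Add(-10, Mul(Add(-4, 4), Function('t')(2, -1)))) = Mul(16, Add(-10, Mul(Add(-4, 4), Rational(-9, 8)))) = Mul(16, Add(-10, Mul(0, Rational(-9, 8)))) = Mul(16, Add(-10, 0)) = Mul(16, -10) = -160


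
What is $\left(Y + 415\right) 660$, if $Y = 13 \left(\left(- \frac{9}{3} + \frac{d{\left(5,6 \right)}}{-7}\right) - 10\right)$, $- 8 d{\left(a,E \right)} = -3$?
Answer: $\frac{2266605}{14} \approx 1.619 \cdot 10^{5}$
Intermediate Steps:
$d{\left(a,E \right)} = \frac{3}{8}$ ($d{\left(a,E \right)} = \left(- \frac{1}{8}\right) \left(-3\right) = \frac{3}{8}$)
$Y = - \frac{9503}{56}$ ($Y = 13 \left(\left(- \frac{9}{3} + \frac{3}{8 \left(-7\right)}\right) - 10\right) = 13 \left(\left(\left(-9\right) \frac{1}{3} + \frac{3}{8} \left(- \frac{1}{7}\right)\right) - 10\right) = 13 \left(\left(-3 - \frac{3}{56}\right) - 10\right) = 13 \left(- \frac{171}{56} - 10\right) = 13 \left(- \frac{731}{56}\right) = - \frac{9503}{56} \approx -169.7$)
$\left(Y + 415\right) 660 = \left(- \frac{9503}{56} + 415\right) 660 = \frac{13737}{56} \cdot 660 = \frac{2266605}{14}$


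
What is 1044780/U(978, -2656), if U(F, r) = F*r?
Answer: -87065/216464 ≈ -0.40221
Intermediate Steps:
1044780/U(978, -2656) = 1044780/((978*(-2656))) = 1044780/(-2597568) = 1044780*(-1/2597568) = -87065/216464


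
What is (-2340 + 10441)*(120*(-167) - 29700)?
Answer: -402943740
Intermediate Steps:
(-2340 + 10441)*(120*(-167) - 29700) = 8101*(-20040 - 29700) = 8101*(-49740) = -402943740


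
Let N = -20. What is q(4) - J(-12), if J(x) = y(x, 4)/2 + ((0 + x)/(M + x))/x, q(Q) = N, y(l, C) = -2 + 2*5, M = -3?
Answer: -359/15 ≈ -23.933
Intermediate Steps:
y(l, C) = 8 (y(l, C) = -2 + 10 = 8)
q(Q) = -20
J(x) = 4 + 1/(-3 + x) (J(x) = 8/2 + ((0 + x)/(-3 + x))/x = 8*(½) + (x/(-3 + x))/x = 4 + 1/(-3 + x))
q(4) - J(-12) = -20 - (-11 + 4*(-12))/(-3 - 12) = -20 - (-11 - 48)/(-15) = -20 - (-1)*(-59)/15 = -20 - 1*59/15 = -20 - 59/15 = -359/15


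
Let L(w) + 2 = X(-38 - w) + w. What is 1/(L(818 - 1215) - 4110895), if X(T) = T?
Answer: -1/4110935 ≈ -2.4325e-7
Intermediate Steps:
L(w) = -40 (L(w) = -2 + ((-38 - w) + w) = -2 - 38 = -40)
1/(L(818 - 1215) - 4110895) = 1/(-40 - 4110895) = 1/(-4110935) = -1/4110935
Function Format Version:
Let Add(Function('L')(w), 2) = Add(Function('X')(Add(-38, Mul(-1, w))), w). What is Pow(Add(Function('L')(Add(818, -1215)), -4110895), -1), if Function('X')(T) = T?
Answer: Rational(-1, 4110935) ≈ -2.4325e-7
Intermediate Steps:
Function('L')(w) = -40 (Function('L')(w) = Add(-2, Add(Add(-38, Mul(-1, w)), w)) = Add(-2, -38) = -40)
Pow(Add(Function('L')(Add(818, -1215)), -4110895), -1) = Pow(Add(-40, -4110895), -1) = Pow(-4110935, -1) = Rational(-1, 4110935)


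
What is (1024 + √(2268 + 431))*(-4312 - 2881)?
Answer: -7365632 - 7193*√2699 ≈ -7.7393e+6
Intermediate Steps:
(1024 + √(2268 + 431))*(-4312 - 2881) = (1024 + √2699)*(-7193) = -7365632 - 7193*√2699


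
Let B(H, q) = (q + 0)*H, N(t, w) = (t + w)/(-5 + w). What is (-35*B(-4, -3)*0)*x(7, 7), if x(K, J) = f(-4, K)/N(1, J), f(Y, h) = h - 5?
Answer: 0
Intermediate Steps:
N(t, w) = (t + w)/(-5 + w)
f(Y, h) = -5 + h
B(H, q) = H*q (B(H, q) = q*H = H*q)
x(K, J) = (-5 + J)*(-5 + K)/(1 + J) (x(K, J) = (-5 + K)/(((1 + J)/(-5 + J))) = (-5 + K)*((-5 + J)/(1 + J)) = (-5 + J)*(-5 + K)/(1 + J))
(-35*B(-4, -3)*0)*x(7, 7) = (-35*(-4*(-3))*0)*((-5 + 7)*(-5 + 7)/(1 + 7)) = (-420*0)*(2*2/8) = (-35*0)*((1/8)*2*2) = 0*(1/2) = 0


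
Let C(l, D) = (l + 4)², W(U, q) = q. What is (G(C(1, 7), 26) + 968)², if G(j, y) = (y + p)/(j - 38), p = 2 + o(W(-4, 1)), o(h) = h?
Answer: 157628025/169 ≈ 9.3271e+5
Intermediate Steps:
C(l, D) = (4 + l)²
p = 3 (p = 2 + 1 = 3)
G(j, y) = (3 + y)/(-38 + j) (G(j, y) = (y + 3)/(j - 38) = (3 + y)/(-38 + j))
(G(C(1, 7), 26) + 968)² = ((3 + 26)/(-38 + (4 + 1)²) + 968)² = (29/(-38 + 5²) + 968)² = (29/(-38 + 25) + 968)² = (29/(-13) + 968)² = (-1/13*29 + 968)² = (-29/13 + 968)² = (12555/13)² = 157628025/169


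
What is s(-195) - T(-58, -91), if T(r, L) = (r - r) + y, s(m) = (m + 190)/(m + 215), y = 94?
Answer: -377/4 ≈ -94.250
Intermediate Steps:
s(m) = (190 + m)/(215 + m)
T(r, L) = 94 (T(r, L) = (r - r) + 94 = 0 + 94 = 94)
s(-195) - T(-58, -91) = (190 - 195)/(215 - 195) - 1*94 = -5/20 - 94 = (1/20)*(-5) - 94 = -¼ - 94 = -377/4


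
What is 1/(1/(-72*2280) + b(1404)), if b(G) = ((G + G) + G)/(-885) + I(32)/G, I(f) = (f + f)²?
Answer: -125910720/231921151 ≈ -0.54290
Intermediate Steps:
I(f) = 4*f² (I(f) = (2*f)² = 4*f²)
b(G) = 4096/G - G/295 (b(G) = ((G + G) + G)/(-885) + (4*32²)/G = (2*G + G)*(-1/885) + (4*1024)/G = (3*G)*(-1/885) + 4096/G = -G/295 + 4096/G = 4096/G - G/295)
1/(1/(-72*2280) + b(1404)) = 1/(1/(-72*2280) + (4096/1404 - 1/295*1404)) = 1/(1/(-164160) + (4096*(1/1404) - 1404/295)) = 1/(-1/164160 + (1024/351 - 1404/295)) = 1/(-1/164160 - 190724/103545) = 1/(-231921151/125910720) = -125910720/231921151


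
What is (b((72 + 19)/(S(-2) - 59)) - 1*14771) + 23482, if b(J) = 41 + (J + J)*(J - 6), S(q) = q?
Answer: 32649366/3721 ≈ 8774.4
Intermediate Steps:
b(J) = 41 + 2*J*(-6 + J) (b(J) = 41 + (2*J)*(-6 + J) = 41 + 2*J*(-6 + J))
(b((72 + 19)/(S(-2) - 59)) - 1*14771) + 23482 = ((41 - 12*(72 + 19)/(-2 - 59) + 2*((72 + 19)/(-2 - 59))²) - 1*14771) + 23482 = ((41 - 1092/(-61) + 2*(91/(-61))²) - 14771) + 23482 = ((41 - 1092*(-1)/61 + 2*(91*(-1/61))²) - 14771) + 23482 = ((41 - 12*(-91/61) + 2*(-91/61)²) - 14771) + 23482 = ((41 + 1092/61 + 2*(8281/3721)) - 14771) + 23482 = ((41 + 1092/61 + 16562/3721) - 14771) + 23482 = (235735/3721 - 14771) + 23482 = -54727156/3721 + 23482 = 32649366/3721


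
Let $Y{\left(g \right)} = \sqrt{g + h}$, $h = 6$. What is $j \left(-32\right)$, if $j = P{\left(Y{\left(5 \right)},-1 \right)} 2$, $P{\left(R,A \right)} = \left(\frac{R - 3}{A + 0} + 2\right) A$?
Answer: $320 - 64 \sqrt{11} \approx 107.74$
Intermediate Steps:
$Y{\left(g \right)} = \sqrt{6 + g}$ ($Y{\left(g \right)} = \sqrt{g + 6} = \sqrt{6 + g}$)
$P{\left(R,A \right)} = A \left(2 + \frac{-3 + R}{A}\right)$ ($P{\left(R,A \right)} = \left(\frac{-3 + R}{A} + 2\right) A = \left(2 + \frac{-3 + R}{A}\right) A = A \left(2 + \frac{-3 + R}{A}\right)$)
$j = -10 + 2 \sqrt{11}$ ($j = \left(-3 + \sqrt{6 + 5} + 2 \left(-1\right)\right) 2 = \left(-3 + \sqrt{11} - 2\right) 2 = \left(-5 + \sqrt{11}\right) 2 = -10 + 2 \sqrt{11} \approx -3.3667$)
$j \left(-32\right) = \left(-10 + 2 \sqrt{11}\right) \left(-32\right) = 320 - 64 \sqrt{11}$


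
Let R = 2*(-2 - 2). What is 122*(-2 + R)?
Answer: -1220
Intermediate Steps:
R = -8 (R = 2*(-4) = -8)
122*(-2 + R) = 122*(-2 - 8) = 122*(-10) = -1220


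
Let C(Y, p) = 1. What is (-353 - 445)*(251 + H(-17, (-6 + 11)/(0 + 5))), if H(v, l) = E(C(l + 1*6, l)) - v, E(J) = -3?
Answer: -211470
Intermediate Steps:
H(v, l) = -3 - v
(-353 - 445)*(251 + H(-17, (-6 + 11)/(0 + 5))) = (-353 - 445)*(251 + (-3 - 1*(-17))) = -798*(251 + (-3 + 17)) = -798*(251 + 14) = -798*265 = -211470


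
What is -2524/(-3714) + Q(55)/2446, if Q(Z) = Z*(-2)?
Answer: 1441291/2271111 ≈ 0.63462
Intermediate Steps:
Q(Z) = -2*Z
-2524/(-3714) + Q(55)/2446 = -2524/(-3714) - 2*55/2446 = -2524*(-1/3714) - 110*1/2446 = 1262/1857 - 55/1223 = 1441291/2271111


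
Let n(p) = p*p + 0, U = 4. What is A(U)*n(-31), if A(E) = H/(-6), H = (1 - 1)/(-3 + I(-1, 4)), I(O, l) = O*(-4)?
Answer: 0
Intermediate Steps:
I(O, l) = -4*O
H = 0 (H = (1 - 1)/(-3 - 4*(-1)) = 0/(-3 + 4) = 0/1 = 0*1 = 0)
A(E) = 0 (A(E) = 0/(-6) = 0*(-1/6) = 0)
n(p) = p**2 (n(p) = p**2 + 0 = p**2)
A(U)*n(-31) = 0*(-31)**2 = 0*961 = 0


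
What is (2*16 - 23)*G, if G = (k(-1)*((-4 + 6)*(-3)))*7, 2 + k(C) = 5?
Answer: -1134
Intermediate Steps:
k(C) = 3 (k(C) = -2 + 5 = 3)
G = -126 (G = (3*((-4 + 6)*(-3)))*7 = (3*(2*(-3)))*7 = (3*(-6))*7 = -18*7 = -126)
(2*16 - 23)*G = (2*16 - 23)*(-126) = (32 - 23)*(-126) = 9*(-126) = -1134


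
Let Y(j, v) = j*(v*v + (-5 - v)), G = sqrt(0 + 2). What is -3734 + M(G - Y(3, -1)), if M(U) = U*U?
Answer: -3651 + 18*sqrt(2) ≈ -3625.5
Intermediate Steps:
G = sqrt(2) ≈ 1.4142
Y(j, v) = j*(-5 + v**2 - v) (Y(j, v) = j*(v**2 + (-5 - v)) = j*(-5 + v**2 - v))
M(U) = U**2
-3734 + M(G - Y(3, -1)) = -3734 + (sqrt(2) - 3*(-5 + (-1)**2 - 1*(-1)))**2 = -3734 + (sqrt(2) - 3*(-5 + 1 + 1))**2 = -3734 + (sqrt(2) - 3*(-3))**2 = -3734 + (sqrt(2) - 1*(-9))**2 = -3734 + (sqrt(2) + 9)**2 = -3734 + (9 + sqrt(2))**2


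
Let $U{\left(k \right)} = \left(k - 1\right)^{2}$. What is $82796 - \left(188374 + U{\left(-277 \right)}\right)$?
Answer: $-182862$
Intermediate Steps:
$U{\left(k \right)} = \left(-1 + k\right)^{2}$
$82796 - \left(188374 + U{\left(-277 \right)}\right) = 82796 - \left(188374 + \left(-1 - 277\right)^{2}\right) = 82796 - 265658 = -182862$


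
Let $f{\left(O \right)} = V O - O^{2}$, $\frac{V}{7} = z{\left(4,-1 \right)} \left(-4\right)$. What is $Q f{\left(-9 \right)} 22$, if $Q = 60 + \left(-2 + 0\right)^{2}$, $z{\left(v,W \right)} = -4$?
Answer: $-1533312$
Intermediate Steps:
$V = 112$ ($V = 7 \left(\left(-4\right) \left(-4\right)\right) = 7 \cdot 16 = 112$)
$Q = 64$ ($Q = 60 + \left(-2\right)^{2} = 60 + 4 = 64$)
$f{\left(O \right)} = - O^{2} + 112 O$ ($f{\left(O \right)} = 112 O - O^{2} = - O^{2} + 112 O$)
$Q f{\left(-9 \right)} 22 = 64 \left(- 9 \left(112 - -9\right)\right) 22 = 64 \left(- 9 \left(112 + 9\right)\right) 22 = 64 \left(\left(-9\right) 121\right) 22 = 64 \left(-1089\right) 22 = \left(-69696\right) 22 = -1533312$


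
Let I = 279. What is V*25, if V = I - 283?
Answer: -100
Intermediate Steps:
V = -4 (V = 279 - 283 = -4)
V*25 = -4*25 = -100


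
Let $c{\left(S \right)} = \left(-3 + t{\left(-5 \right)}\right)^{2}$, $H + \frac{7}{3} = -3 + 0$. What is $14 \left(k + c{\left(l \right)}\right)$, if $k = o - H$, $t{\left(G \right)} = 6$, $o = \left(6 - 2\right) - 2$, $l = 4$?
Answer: $\frac{686}{3} \approx 228.67$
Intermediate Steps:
$o = 2$ ($o = 4 - 2 = 2$)
$H = - \frac{16}{3}$ ($H = - \frac{7}{3} + \left(-3 + 0\right) = - \frac{7}{3} - 3 = - \frac{16}{3} \approx -5.3333$)
$c{\left(S \right)} = 9$ ($c{\left(S \right)} = \left(-3 + 6\right)^{2} = 3^{2} = 9$)
$k = \frac{22}{3}$ ($k = 2 - - \frac{16}{3} = 2 + \frac{16}{3} = \frac{22}{3} \approx 7.3333$)
$14 \left(k + c{\left(l \right)}\right) = 14 \left(\frac{22}{3} + 9\right) = 14 \cdot \frac{49}{3} = \frac{686}{3}$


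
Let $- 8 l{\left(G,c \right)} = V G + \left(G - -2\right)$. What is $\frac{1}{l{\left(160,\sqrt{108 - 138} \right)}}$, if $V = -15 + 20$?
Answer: $- \frac{4}{481} \approx -0.008316$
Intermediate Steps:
$V = 5$
$l{\left(G,c \right)} = - \frac{1}{4} - \frac{3 G}{4}$ ($l{\left(G,c \right)} = - \frac{5 G + \left(G - -2\right)}{8} = - \frac{5 G + \left(G + 2\right)}{8} = - \frac{5 G + \left(2 + G\right)}{8} = - \frac{2 + 6 G}{8} = - \frac{1}{4} - \frac{3 G}{4}$)
$\frac{1}{l{\left(160,\sqrt{108 - 138} \right)}} = \frac{1}{- \frac{1}{4} - 120} = \frac{1}{- \frac{481}{4}} = - \frac{4}{481}$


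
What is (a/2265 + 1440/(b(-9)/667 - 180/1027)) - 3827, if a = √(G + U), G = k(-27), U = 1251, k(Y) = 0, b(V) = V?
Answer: -164583949/14367 + √139/755 ≈ -11456.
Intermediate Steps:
G = 0
a = 3*√139 (a = √(0 + 1251) = √1251 = 3*√139 ≈ 35.370)
(a/2265 + 1440/(b(-9)/667 - 180/1027)) - 3827 = ((3*√139)/2265 + 1440/(-9/667 - 180/1027)) - 3827 = ((3*√139)*(1/2265) + 1440/(-9*1/667 - 180*1/1027)) - 3827 = (√139/755 + 1440/(-9/667 - 180/1027)) - 3827 = (√139/755 + 1440/(-129303/685009)) - 3827 = (√139/755 + 1440*(-685009/129303)) - 3827 = (√139/755 - 109601440/14367) - 3827 = (-109601440/14367 + √139/755) - 3827 = -164583949/14367 + √139/755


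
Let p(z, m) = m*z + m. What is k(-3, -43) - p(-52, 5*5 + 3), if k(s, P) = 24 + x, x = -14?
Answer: 1438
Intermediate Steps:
k(s, P) = 10 (k(s, P) = 24 - 14 = 10)
p(z, m) = m + m*z
k(-3, -43) - p(-52, 5*5 + 3) = 10 - (5*5 + 3)*(1 - 52) = 10 - (25 + 3)*(-51) = 10 - 28*(-51) = 10 - 1*(-1428) = 10 + 1428 = 1438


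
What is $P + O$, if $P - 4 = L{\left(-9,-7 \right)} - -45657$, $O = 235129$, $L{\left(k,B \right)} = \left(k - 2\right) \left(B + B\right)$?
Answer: $280944$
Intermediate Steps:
$L{\left(k,B \right)} = 2 B \left(-2 + k\right)$ ($L{\left(k,B \right)} = \left(-2 + k\right) 2 B = 2 B \left(-2 + k\right)$)
$P = 45815$ ($P = 4 + \left(2 \left(-7\right) \left(-2 - 9\right) - -45657\right) = 4 + \left(2 \left(-7\right) \left(-11\right) + 45657\right) = 4 + \left(154 + 45657\right) = 4 + 45811 = 45815$)
$P + O = 45815 + 235129 = 280944$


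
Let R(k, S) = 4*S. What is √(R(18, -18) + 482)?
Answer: √410 ≈ 20.248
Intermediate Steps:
√(R(18, -18) + 482) = √(4*(-18) + 482) = √(-72 + 482) = √410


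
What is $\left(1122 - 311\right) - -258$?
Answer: $1069$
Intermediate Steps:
$\left(1122 - 311\right) - -258 = 811 + 258 = 1069$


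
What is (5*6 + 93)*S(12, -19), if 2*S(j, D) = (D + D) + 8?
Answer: -1845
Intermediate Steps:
S(j, D) = 4 + D (S(j, D) = ((D + D) + 8)/2 = (2*D + 8)/2 = (8 + 2*D)/2 = 4 + D)
(5*6 + 93)*S(12, -19) = (5*6 + 93)*(4 - 19) = (30 + 93)*(-15) = 123*(-15) = -1845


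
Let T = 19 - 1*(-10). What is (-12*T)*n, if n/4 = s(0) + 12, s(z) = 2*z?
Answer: -16704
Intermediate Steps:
n = 48 (n = 4*(2*0 + 12) = 4*(0 + 12) = 4*12 = 48)
T = 29 (T = 19 + 10 = 29)
(-12*T)*n = -12*29*48 = -348*48 = -16704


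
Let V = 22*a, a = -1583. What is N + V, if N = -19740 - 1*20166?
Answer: -74732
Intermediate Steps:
N = -39906 (N = -19740 - 20166 = -39906)
V = -34826 (V = 22*(-1583) = -34826)
N + V = -39906 - 34826 = -74732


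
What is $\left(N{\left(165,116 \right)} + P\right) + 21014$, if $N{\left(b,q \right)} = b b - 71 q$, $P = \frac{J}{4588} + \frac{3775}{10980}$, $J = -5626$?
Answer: $\frac{100757813747}{2518812} \approx 40002.0$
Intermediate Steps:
$P = - \frac{2222689}{2518812}$ ($P = - \frac{5626}{4588} + \frac{3775}{10980} = \left(-5626\right) \frac{1}{4588} + 3775 \cdot \frac{1}{10980} = - \frac{2813}{2294} + \frac{755}{2196} = - \frac{2222689}{2518812} \approx -0.88244$)
$N{\left(b,q \right)} = b^{2} - 71 q$
$\left(N{\left(165,116 \right)} + P\right) + 21014 = \left(\left(165^{2} - 8236\right) - \frac{2222689}{2518812}\right) + 21014 = \left(\left(27225 - 8236\right) - \frac{2222689}{2518812}\right) + 21014 = \left(18989 - \frac{2222689}{2518812}\right) + 21014 = \frac{47827498379}{2518812} + 21014 = \frac{100757813747}{2518812}$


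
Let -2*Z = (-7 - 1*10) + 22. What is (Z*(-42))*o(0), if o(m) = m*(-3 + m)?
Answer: 0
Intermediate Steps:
Z = -5/2 (Z = -((-7 - 1*10) + 22)/2 = -((-7 - 10) + 22)/2 = -(-17 + 22)/2 = -½*5 = -5/2 ≈ -2.5000)
(Z*(-42))*o(0) = (-5/2*(-42))*(0*(-3 + 0)) = 105*(0*(-3)) = 105*0 = 0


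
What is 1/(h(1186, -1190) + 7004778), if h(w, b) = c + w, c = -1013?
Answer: 1/7004951 ≈ 1.4276e-7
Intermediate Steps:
h(w, b) = -1013 + w
1/(h(1186, -1190) + 7004778) = 1/((-1013 + 1186) + 7004778) = 1/(173 + 7004778) = 1/7004951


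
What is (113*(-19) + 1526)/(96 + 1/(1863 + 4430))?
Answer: -3907953/604129 ≈ -6.4687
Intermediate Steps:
(113*(-19) + 1526)/(96 + 1/(1863 + 4430)) = (-2147 + 1526)/(96 + 1/6293) = -621/(96 + 1/6293) = -621/604129/6293 = -621*6293/604129 = -3907953/604129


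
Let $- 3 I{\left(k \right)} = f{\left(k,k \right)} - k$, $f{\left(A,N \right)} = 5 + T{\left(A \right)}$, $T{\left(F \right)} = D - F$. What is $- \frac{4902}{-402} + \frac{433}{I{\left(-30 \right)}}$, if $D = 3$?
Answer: $- \frac{31477}{4556} \approx -6.9089$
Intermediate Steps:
$T{\left(F \right)} = 3 - F$
$f{\left(A,N \right)} = 8 - A$ ($f{\left(A,N \right)} = 5 - \left(-3 + A\right) = 8 - A$)
$I{\left(k \right)} = - \frac{8}{3} + \frac{2 k}{3}$ ($I{\left(k \right)} = - \frac{\left(8 - k\right) - k}{3} = - \frac{8 - 2 k}{3} = - \frac{8}{3} + \frac{2 k}{3}$)
$- \frac{4902}{-402} + \frac{433}{I{\left(-30 \right)}} = - \frac{4902}{-402} + \frac{433}{- \frac{8}{3} + \frac{2}{3} \left(-30\right)} = \left(-4902\right) \left(- \frac{1}{402}\right) + \frac{433}{- \frac{8}{3} - 20} = \frac{817}{67} + \frac{433}{- \frac{68}{3}} = \frac{817}{67} + 433 \left(- \frac{3}{68}\right) = \frac{817}{67} - \frac{1299}{68} = - \frac{31477}{4556}$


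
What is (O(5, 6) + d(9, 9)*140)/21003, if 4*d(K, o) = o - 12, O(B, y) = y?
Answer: -33/7001 ≈ -0.0047136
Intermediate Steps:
d(K, o) = -3 + o/4 (d(K, o) = (o - 12)/4 = (-12 + o)/4 = -3 + o/4)
(O(5, 6) + d(9, 9)*140)/21003 = (6 + (-3 + (1/4)*9)*140)/21003 = (6 + (-3 + 9/4)*140)*(1/21003) = (6 - 3/4*140)*(1/21003) = (6 - 105)*(1/21003) = -99*1/21003 = -33/7001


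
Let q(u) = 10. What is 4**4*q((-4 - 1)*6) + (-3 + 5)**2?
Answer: 2564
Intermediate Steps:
4**4*q((-4 - 1)*6) + (-3 + 5)**2 = 4**4*10 + (-3 + 5)**2 = 256*10 + 2**2 = 2560 + 4 = 2564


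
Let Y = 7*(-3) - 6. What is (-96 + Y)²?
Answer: 15129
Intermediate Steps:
Y = -27 (Y = -21 - 6 = -27)
(-96 + Y)² = (-96 - 27)² = (-123)² = 15129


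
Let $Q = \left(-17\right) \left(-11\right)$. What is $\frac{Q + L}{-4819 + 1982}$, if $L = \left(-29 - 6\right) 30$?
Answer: $\frac{863}{2837} \approx 0.30419$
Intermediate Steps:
$Q = 187$
$L = -1050$ ($L = \left(-35\right) 30 = -1050$)
$\frac{Q + L}{-4819 + 1982} = \frac{187 - 1050}{-4819 + 1982} = - \frac{863}{-2837} = \left(-863\right) \left(- \frac{1}{2837}\right) = \frac{863}{2837}$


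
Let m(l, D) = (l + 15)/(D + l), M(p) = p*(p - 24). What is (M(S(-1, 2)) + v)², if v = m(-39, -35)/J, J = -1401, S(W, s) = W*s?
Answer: 807309438016/298563841 ≈ 2704.0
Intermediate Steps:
M(p) = p*(-24 + p)
m(l, D) = (15 + l)/(D + l)
v = -4/17279 (v = ((15 - 39)/(-35 - 39))/(-1401) = (-24/(-74))*(-1/1401) = -1/74*(-24)*(-1/1401) = (12/37)*(-1/1401) = -4/17279 ≈ -0.00023149)
(M(S(-1, 2)) + v)² = ((-1*2)*(-24 - 1*2) - 4/17279)² = (-2*(-24 - 2) - 4/17279)² = (-2*(-26) - 4/17279)² = (52 - 4/17279)² = (898504/17279)² = 807309438016/298563841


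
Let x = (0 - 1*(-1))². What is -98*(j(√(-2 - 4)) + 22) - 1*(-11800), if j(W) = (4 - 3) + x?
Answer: 9448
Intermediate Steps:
x = 1 (x = (0 + 1)² = 1² = 1)
j(W) = 2 (j(W) = (4 - 3) + 1 = 1 + 1 = 2)
-98*(j(√(-2 - 4)) + 22) - 1*(-11800) = -98*(2 + 22) - 1*(-11800) = -98*24 + 11800 = -2352 + 11800 = 9448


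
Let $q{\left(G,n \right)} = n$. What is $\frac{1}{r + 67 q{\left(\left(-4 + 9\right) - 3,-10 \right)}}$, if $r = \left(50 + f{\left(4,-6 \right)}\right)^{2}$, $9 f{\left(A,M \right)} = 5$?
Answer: $\frac{81}{152755} \approx 0.00053026$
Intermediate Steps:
$f{\left(A,M \right)} = \frac{5}{9}$ ($f{\left(A,M \right)} = \frac{1}{9} \cdot 5 = \frac{5}{9}$)
$r = \frac{207025}{81}$ ($r = \left(50 + \frac{5}{9}\right)^{2} = \left(\frac{455}{9}\right)^{2} = \frac{207025}{81} \approx 2555.9$)
$\frac{1}{r + 67 q{\left(\left(-4 + 9\right) - 3,-10 \right)}} = \frac{1}{\frac{207025}{81} + 67 \left(-10\right)} = \frac{1}{\frac{207025}{81} - 670} = \frac{1}{\frac{152755}{81}} = \frac{81}{152755}$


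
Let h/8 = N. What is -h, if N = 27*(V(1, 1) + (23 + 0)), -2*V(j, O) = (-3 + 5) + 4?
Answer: -4320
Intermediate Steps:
V(j, O) = -3 (V(j, O) = -((-3 + 5) + 4)/2 = -(2 + 4)/2 = -½*6 = -3)
N = 540 (N = 27*(-3 + (23 + 0)) = 27*(-3 + 23) = 27*20 = 540)
h = 4320 (h = 8*540 = 4320)
-h = -1*4320 = -4320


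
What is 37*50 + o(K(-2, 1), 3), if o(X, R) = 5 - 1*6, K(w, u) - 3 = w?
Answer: 1849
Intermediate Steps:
K(w, u) = 3 + w
o(X, R) = -1 (o(X, R) = 5 - 6 = -1)
37*50 + o(K(-2, 1), 3) = 37*50 - 1 = 1850 - 1 = 1849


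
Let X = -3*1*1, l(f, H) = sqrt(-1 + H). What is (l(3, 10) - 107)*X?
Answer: 312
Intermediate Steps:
X = -3 (X = -3*1 = -3)
(l(3, 10) - 107)*X = (sqrt(-1 + 10) - 107)*(-3) = (sqrt(9) - 107)*(-3) = (3 - 107)*(-3) = -104*(-3) = 312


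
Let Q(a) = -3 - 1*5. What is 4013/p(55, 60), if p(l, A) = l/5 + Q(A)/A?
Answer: 60195/163 ≈ 369.29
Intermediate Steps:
Q(a) = -8 (Q(a) = -3 - 5 = -8)
p(l, A) = -8/A + l/5 (p(l, A) = l/5 - 8/A = -8/A + l/5)
4013/p(55, 60) = 4013/(-8/60 + (1/5)*55) = 4013/(-8*1/60 + 11) = 4013/(-2/15 + 11) = 4013/(163/15) = 4013*(15/163) = 60195/163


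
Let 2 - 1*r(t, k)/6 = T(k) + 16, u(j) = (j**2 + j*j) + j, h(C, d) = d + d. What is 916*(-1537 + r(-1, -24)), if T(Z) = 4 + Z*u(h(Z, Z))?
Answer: 599975420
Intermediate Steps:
h(C, d) = 2*d
u(j) = j + 2*j**2 (u(j) = (j**2 + j**2) + j = 2*j**2 + j = j + 2*j**2)
T(Z) = 4 + 2*Z**2*(1 + 4*Z) (T(Z) = 4 + Z*((2*Z)*(1 + 2*(2*Z))) = 4 + Z*((2*Z)*(1 + 4*Z)) = 4 + Z*(2*Z*(1 + 4*Z)) = 4 + 2*Z**2*(1 + 4*Z))
r(t, k) = -108 - 12*k**2*(1 + 4*k) (r(t, k) = 12 - 6*((4 + 2*k**2*(1 + 4*k)) + 16) = 12 - 6*(20 + 2*k**2*(1 + 4*k)) = 12 + (-120 - 12*k**2*(1 + 4*k)) = -108 - 12*k**2*(1 + 4*k))
916*(-1537 + r(-1, -24)) = 916*(-1537 + (-108 + 12*(-24)**2*(-1 - 4*(-24)))) = 916*(-1537 + (-108 + 12*576*(-1 + 96))) = 916*(-1537 + (-108 + 12*576*95)) = 916*(-1537 + (-108 + 656640)) = 916*(-1537 + 656532) = 916*654995 = 599975420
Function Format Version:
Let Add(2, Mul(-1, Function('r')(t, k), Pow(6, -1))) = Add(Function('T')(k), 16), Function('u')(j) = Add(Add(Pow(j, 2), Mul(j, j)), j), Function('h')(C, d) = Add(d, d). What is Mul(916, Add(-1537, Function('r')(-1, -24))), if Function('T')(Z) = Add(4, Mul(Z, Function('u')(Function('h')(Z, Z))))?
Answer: 599975420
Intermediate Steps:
Function('h')(C, d) = Mul(2, d)
Function('u')(j) = Add(j, Mul(2, Pow(j, 2))) (Function('u')(j) = Add(Add(Pow(j, 2), Pow(j, 2)), j) = Add(Mul(2, Pow(j, 2)), j) = Add(j, Mul(2, Pow(j, 2))))
Function('T')(Z) = Add(4, Mul(2, Pow(Z, 2), Add(1, Mul(4, Z)))) (Function('T')(Z) = Add(4, Mul(Z, Mul(Mul(2, Z), Add(1, Mul(2, Mul(2, Z)))))) = Add(4, Mul(Z, Mul(Mul(2, Z), Add(1, Mul(4, Z))))) = Add(4, Mul(Z, Mul(2, Z, Add(1, Mul(4, Z))))) = Add(4, Mul(2, Pow(Z, 2), Add(1, Mul(4, Z)))))
Function('r')(t, k) = Add(-108, Mul(-12, Pow(k, 2), Add(1, Mul(4, k)))) (Function('r')(t, k) = Add(12, Mul(-6, Add(Add(4, Mul(2, Pow(k, 2), Add(1, Mul(4, k)))), 16))) = Add(12, Mul(-6, Add(20, Mul(2, Pow(k, 2), Add(1, Mul(4, k)))))) = Add(12, Add(-120, Mul(-12, Pow(k, 2), Add(1, Mul(4, k))))) = Add(-108, Mul(-12, Pow(k, 2), Add(1, Mul(4, k)))))
Mul(916, Add(-1537, Function('r')(-1, -24))) = Mul(916, Add(-1537, Add(-108, Mul(12, Pow(-24, 2), Add(-1, Mul(-4, -24)))))) = Mul(916, Add(-1537, Add(-108, Mul(12, 576, Add(-1, 96))))) = Mul(916, Add(-1537, Add(-108, Mul(12, 576, 95)))) = Mul(916, Add(-1537, Add(-108, 656640))) = Mul(916, Add(-1537, 656532)) = Mul(916, 654995) = 599975420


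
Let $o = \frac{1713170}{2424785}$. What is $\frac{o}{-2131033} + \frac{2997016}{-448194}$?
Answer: $- \frac{1548647211273844646}{231595144569090357} \approx -6.6869$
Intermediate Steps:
$o = \frac{342634}{484957}$ ($o = 1713170 \cdot \frac{1}{2424785} = \frac{342634}{484957} \approx 0.70652$)
$\frac{o}{-2131033} + \frac{2997016}{-448194} = \frac{342634}{484957 \left(-2131033\right)} + \frac{2997016}{-448194} = \frac{342634}{484957} \left(- \frac{1}{2131033}\right) + 2997016 \left(- \frac{1}{448194}\right) = - \frac{342634}{1033459370581} - \frac{1498508}{224097} = - \frac{1548647211273844646}{231595144569090357}$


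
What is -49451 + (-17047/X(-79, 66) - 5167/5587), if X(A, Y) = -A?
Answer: -21921986005/441373 ≈ -49668.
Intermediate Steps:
-49451 + (-17047/X(-79, 66) - 5167/5587) = -49451 + (-17047/((-1*(-79))) - 5167/5587) = -49451 + (-17047/79 - 5167*1/5587) = -49451 + (-17047*1/79 - 5167/5587) = -49451 + (-17047/79 - 5167/5587) = -49451 - 95649782/441373 = -21921986005/441373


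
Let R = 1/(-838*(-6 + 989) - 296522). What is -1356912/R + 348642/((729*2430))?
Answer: 149602210994095849/98415 ≈ 1.5201e+12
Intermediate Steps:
R = -1/1120276 (R = 1/(-838*983 - 296522) = 1/(-823754 - 296522) = 1/(-1120276) = -1/1120276 ≈ -8.9264e-7)
-1356912/R + 348642/((729*2430)) = -1356912/(-1/1120276) + 348642/((729*2430)) = -1356912*(-1120276) + 348642/1771470 = 1520115947712 + 348642*(1/1771470) = 1520115947712 + 19369/98415 = 149602210994095849/98415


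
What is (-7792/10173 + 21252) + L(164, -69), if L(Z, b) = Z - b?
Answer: 218559113/10173 ≈ 21484.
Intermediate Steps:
(-7792/10173 + 21252) + L(164, -69) = (-7792/10173 + 21252) + (164 - 1*(-69)) = (-7792*1/10173 + 21252) + (164 + 69) = (-7792/10173 + 21252) + 233 = 216188804/10173 + 233 = 218559113/10173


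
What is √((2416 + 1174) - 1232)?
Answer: 3*√262 ≈ 48.559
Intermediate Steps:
√((2416 + 1174) - 1232) = √(3590 - 1232) = √2358 = 3*√262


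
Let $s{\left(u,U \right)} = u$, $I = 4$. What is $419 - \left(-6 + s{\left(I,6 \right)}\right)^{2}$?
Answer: $415$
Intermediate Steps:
$419 - \left(-6 + s{\left(I,6 \right)}\right)^{2} = 419 - \left(-6 + 4\right)^{2} = 419 - \left(-2\right)^{2} = 419 - 4 = 415$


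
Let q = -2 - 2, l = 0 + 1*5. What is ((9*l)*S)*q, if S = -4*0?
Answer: 0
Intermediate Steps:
S = 0
l = 5 (l = 0 + 5 = 5)
q = -4
((9*l)*S)*q = ((9*5)*0)*(-4) = (45*0)*(-4) = 0*(-4) = 0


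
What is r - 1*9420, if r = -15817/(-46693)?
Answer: -439832243/46693 ≈ -9419.7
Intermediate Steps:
r = 15817/46693 (r = -15817*(-1/46693) = 15817/46693 ≈ 0.33874)
r - 1*9420 = 15817/46693 - 1*9420 = 15817/46693 - 9420 = -439832243/46693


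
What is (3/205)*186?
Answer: 558/205 ≈ 2.7220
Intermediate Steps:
(3/205)*186 = 558/205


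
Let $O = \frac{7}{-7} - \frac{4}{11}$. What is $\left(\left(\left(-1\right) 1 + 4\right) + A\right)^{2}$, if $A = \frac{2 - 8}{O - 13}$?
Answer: $\frac{72900}{6241} \approx 11.681$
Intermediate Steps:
$O = - \frac{15}{11}$ ($O = 7 \left(- \frac{1}{7}\right) - \frac{4}{11} = -1 - \frac{4}{11} = - \frac{15}{11} \approx -1.3636$)
$A = \frac{33}{79}$ ($A = \frac{2 - 8}{- \frac{15}{11} - 13} = - \frac{6}{- \frac{158}{11}} = \left(-6\right) \left(- \frac{11}{158}\right) = \frac{33}{79} \approx 0.41772$)
$\left(\left(\left(-1\right) 1 + 4\right) + A\right)^{2} = \left(\left(\left(-1\right) 1 + 4\right) + \frac{33}{79}\right)^{2} = \left(\left(-1 + 4\right) + \frac{33}{79}\right)^{2} = \left(3 + \frac{33}{79}\right)^{2} = \left(\frac{270}{79}\right)^{2} = \frac{72900}{6241}$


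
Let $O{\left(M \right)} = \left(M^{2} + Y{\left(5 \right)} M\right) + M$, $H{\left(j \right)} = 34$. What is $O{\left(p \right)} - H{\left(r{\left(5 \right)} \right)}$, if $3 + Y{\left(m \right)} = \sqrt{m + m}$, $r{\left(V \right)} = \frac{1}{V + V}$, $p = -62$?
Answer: $3934 - 62 \sqrt{10} \approx 3737.9$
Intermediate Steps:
$r{\left(V \right)} = \frac{1}{2 V}$
$Y{\left(m \right)} = -3 + \sqrt{2} \sqrt{m}$ ($Y{\left(m \right)} = -3 + \sqrt{m + m} = -3 + \sqrt{2 m} = -3 + \sqrt{2} \sqrt{m}$)
$O{\left(M \right)} = M + M^{2} + M \left(-3 + \sqrt{10}\right)$ ($O{\left(M \right)} = \left(M^{2} + \left(-3 + \sqrt{2} \sqrt{5}\right) M\right) + M = \left(M^{2} + \left(-3 + \sqrt{10}\right) M\right) + M = \left(M^{2} + M \left(-3 + \sqrt{10}\right)\right) + M = M + M^{2} + M \left(-3 + \sqrt{10}\right)$)
$O{\left(p \right)} - H{\left(r{\left(5 \right)} \right)} = - 62 \left(-2 - 62 + \sqrt{10}\right) - 34 = - 62 \left(-64 + \sqrt{10}\right) - 34 = \left(3968 - 62 \sqrt{10}\right) - 34 = 3934 - 62 \sqrt{10}$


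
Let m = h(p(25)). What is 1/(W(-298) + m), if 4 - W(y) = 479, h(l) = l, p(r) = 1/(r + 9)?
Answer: -34/16149 ≈ -0.0021054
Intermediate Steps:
p(r) = 1/(9 + r)
W(y) = -475 (W(y) = 4 - 1*479 = 4 - 479 = -475)
m = 1/34 (m = 1/(9 + 25) = 1/34 ≈ 0.029412)
1/(W(-298) + m) = 1/(-475 + 1/34) = 1/(-16149/34) = -34/16149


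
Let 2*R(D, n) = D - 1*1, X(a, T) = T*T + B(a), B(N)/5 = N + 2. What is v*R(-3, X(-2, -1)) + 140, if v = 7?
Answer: 126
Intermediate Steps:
B(N) = 10 + 5*N (B(N) = 5*(N + 2) = 5*(2 + N) = 10 + 5*N)
X(a, T) = 10 + T**2 + 5*a (X(a, T) = T*T + (10 + 5*a) = T**2 + (10 + 5*a) = 10 + T**2 + 5*a)
R(D, n) = -1/2 + D/2 (R(D, n) = (D - 1*1)/2 = (D - 1)/2 = (-1 + D)/2 = -1/2 + D/2)
v*R(-3, X(-2, -1)) + 140 = 7*(-1/2 + (1/2)*(-3)) + 140 = 7*(-1/2 - 3/2) + 140 = 7*(-2) + 140 = -14 + 140 = 126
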